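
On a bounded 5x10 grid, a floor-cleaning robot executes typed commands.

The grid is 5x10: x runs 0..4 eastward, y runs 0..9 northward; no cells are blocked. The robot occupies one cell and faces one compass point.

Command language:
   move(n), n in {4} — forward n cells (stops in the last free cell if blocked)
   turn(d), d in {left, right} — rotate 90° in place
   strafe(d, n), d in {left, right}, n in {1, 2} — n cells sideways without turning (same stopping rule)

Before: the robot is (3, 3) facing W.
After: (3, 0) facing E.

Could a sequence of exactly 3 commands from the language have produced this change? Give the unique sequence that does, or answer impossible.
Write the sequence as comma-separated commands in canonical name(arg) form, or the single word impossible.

turn(left), move(4), turn(left)

key: move(4) runs into the grid edge before its full distance
start: (3, 3) facing W
1. turn(left) → (3, 3) facing S
2. move(4) → (3, 0) facing S
3. turn(left) → (3, 0) facing E
no other 3-command option fits: unique.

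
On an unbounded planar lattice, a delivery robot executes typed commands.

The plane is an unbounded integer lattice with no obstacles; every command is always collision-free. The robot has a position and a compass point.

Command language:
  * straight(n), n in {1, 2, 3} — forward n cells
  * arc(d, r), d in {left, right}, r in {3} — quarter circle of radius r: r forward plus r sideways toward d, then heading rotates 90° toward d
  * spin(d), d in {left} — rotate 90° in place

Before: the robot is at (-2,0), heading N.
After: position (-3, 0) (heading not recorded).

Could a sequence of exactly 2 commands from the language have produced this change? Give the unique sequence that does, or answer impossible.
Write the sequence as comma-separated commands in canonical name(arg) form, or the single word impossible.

key: running straight(1) before spin(left) would end elsewhere — order is forced
from: at (-2,0), heading N
step 1 (spin(left)): at (-2,0), heading W
step 2 (straight(1)): at (-3,0), heading W
uniquely the one of 36 2-step routes that fits.

spin(left), straight(1)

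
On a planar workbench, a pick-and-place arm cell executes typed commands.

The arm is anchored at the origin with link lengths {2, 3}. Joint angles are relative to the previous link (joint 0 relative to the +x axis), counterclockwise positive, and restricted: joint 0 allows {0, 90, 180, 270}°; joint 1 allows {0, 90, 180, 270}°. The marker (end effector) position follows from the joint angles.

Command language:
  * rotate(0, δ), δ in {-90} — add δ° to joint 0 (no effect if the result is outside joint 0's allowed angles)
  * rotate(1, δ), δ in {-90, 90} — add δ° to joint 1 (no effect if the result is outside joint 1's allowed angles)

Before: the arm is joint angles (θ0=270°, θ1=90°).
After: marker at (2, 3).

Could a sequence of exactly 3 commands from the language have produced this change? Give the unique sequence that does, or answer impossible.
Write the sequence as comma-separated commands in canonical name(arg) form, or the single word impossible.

begin: joint angles (θ0=270°, θ1=90°)
step 1 (rotate(0, -90)): joint angles (θ0=180°, θ1=90°)
step 2 (rotate(0, -90)): joint angles (θ0=90°, θ1=90°)
step 3 (rotate(0, -90)): joint angles (θ0=0°, θ1=90°)
no rival 3-sequence matches.

rotate(0, -90), rotate(0, -90), rotate(0, -90)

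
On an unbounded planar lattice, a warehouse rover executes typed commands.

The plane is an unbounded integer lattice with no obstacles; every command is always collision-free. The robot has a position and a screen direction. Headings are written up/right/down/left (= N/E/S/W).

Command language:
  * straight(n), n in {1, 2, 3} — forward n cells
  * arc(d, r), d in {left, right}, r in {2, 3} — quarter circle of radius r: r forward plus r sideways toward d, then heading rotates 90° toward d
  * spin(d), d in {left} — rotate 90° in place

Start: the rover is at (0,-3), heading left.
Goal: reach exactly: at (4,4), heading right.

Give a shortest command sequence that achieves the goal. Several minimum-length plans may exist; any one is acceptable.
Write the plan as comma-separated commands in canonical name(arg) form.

t0: at (0,-3), heading left
[1] after arc(right, 2): at (-2,-1), heading up
[2] after straight(2): at (-2,1), heading up
[3] after arc(right, 3): at (1,4), heading right
[4] after straight(3): at (4,4), heading right
no 3-step plan works, so 4 is optimal.

arc(right, 2), straight(2), arc(right, 3), straight(3)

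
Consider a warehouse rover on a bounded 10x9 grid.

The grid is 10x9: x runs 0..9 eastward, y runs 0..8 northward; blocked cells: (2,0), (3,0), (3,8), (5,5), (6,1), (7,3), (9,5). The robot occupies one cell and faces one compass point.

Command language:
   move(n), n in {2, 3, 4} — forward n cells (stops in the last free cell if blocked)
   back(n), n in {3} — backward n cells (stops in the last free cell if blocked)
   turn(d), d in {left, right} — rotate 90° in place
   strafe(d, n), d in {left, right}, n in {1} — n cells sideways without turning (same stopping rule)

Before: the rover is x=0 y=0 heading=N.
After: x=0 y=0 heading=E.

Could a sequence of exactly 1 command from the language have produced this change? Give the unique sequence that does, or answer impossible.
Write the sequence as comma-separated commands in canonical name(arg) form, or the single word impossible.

turn(right)

key: (0,0) unchanged — the single command moves nothing
initial: x=0 y=0 heading=N
t=1 turn(right) ⇒ x=0 y=0 heading=E
all 8 alternatives checked — unique.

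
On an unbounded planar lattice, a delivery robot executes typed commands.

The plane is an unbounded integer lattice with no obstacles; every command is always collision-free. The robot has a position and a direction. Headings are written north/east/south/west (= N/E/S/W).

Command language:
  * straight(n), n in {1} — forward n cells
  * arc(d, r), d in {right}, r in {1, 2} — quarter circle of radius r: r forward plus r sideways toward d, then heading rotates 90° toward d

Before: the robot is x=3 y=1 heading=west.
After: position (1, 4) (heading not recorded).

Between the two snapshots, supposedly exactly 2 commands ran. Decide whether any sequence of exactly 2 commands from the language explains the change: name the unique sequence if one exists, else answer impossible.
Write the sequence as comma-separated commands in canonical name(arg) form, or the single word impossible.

arc(right, 2), straight(1)

key: order matters: swapping arc(right, 2) and straight(1) lands elsewhere
from: x=3 y=1 heading=west
[1] after arc(right, 2): x=1 y=3 heading=north
[2] after straight(1): x=1 y=4 heading=north
all 9 alternatives checked — unique.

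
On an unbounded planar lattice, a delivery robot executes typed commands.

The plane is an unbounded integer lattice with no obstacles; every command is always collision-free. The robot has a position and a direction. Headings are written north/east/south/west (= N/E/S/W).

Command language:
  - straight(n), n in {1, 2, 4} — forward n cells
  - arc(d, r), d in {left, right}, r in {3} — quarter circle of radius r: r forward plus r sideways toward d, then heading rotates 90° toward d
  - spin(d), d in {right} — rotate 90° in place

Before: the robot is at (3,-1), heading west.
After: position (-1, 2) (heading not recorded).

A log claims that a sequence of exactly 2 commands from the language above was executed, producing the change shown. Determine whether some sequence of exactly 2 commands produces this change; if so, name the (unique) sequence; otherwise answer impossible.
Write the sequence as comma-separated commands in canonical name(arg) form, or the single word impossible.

straight(1), arc(right, 3)

key: running arc(right, 3) before straight(1) would end elsewhere — order is forced
initial: at (3,-1), heading west
t=1 straight(1) ⇒ at (2,-1), heading west
t=2 arc(right, 3) ⇒ at (-1,2), heading north
no other 2-command option fits: unique.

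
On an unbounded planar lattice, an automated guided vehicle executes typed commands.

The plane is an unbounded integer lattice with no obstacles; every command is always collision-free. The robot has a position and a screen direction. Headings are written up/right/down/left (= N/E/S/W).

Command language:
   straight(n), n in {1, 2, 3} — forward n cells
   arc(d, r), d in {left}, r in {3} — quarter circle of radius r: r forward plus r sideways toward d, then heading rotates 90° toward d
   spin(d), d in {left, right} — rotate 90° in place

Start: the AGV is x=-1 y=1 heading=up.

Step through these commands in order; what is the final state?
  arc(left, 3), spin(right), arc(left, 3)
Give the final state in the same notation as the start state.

initial: x=-1 y=1 heading=up
[1] after arc(left, 3): x=-4 y=4 heading=left
[2] after spin(right): x=-4 y=4 heading=up
[3] after arc(left, 3): x=-7 y=7 heading=left

x=-7 y=7 heading=left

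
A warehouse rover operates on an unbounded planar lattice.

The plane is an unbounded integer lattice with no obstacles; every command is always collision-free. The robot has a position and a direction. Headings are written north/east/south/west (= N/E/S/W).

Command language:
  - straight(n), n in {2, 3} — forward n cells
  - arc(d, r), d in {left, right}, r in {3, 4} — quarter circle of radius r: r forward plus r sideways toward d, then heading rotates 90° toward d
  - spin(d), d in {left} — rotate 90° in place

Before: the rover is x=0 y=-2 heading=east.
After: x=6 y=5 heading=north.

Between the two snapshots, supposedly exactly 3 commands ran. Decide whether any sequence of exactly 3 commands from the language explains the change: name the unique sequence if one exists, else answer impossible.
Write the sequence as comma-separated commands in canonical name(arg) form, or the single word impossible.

key: cell and facing (now N) both changed — the 3 commands mix motion and turning
t0: x=0 y=-2 heading=east
t=1 straight(2) ⇒ x=2 y=-2 heading=east
t=2 arc(left, 4) ⇒ x=6 y=2 heading=north
t=3 straight(3) ⇒ x=6 y=5 heading=north
uniquely the one of 343 3-step routes that fits.

straight(2), arc(left, 4), straight(3)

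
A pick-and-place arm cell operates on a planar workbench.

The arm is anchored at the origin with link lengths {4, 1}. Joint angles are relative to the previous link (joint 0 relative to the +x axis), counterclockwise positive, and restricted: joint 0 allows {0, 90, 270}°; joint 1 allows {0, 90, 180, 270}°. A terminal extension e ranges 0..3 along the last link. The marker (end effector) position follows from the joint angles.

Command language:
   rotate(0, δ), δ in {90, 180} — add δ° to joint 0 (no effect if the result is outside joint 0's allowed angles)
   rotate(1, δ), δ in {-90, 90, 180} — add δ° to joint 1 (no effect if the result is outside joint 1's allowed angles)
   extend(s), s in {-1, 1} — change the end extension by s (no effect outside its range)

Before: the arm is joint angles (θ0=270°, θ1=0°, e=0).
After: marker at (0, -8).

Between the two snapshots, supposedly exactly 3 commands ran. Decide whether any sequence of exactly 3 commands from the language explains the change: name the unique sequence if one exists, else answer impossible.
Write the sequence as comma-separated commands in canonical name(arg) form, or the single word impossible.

extend(1), extend(1), extend(1)

from: joint angles (θ0=270°, θ1=0°, e=0)
[1] after extend(1): joint angles (θ0=270°, θ1=0°, e=1)
[2] after extend(1): joint angles (θ0=270°, θ1=0°, e=2)
[3] after extend(1): joint angles (θ0=270°, θ1=0°, e=3)
all 343 alternatives checked — unique.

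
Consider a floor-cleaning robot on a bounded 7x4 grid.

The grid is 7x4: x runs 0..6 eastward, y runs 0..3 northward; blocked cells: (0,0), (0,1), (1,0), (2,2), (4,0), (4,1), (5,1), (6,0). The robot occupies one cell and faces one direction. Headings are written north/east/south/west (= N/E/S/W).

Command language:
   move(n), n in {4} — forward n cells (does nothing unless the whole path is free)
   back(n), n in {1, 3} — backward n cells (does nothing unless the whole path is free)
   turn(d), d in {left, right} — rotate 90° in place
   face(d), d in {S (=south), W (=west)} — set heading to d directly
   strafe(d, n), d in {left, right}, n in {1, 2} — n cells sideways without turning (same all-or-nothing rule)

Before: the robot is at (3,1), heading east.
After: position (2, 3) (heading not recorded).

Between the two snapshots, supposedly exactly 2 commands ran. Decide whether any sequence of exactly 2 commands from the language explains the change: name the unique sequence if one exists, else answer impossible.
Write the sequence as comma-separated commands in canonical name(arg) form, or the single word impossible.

strafe(left, 2), back(1)

key: order matters: swapping strafe(left, 2) and back(1) lands elsewhere
begin: at (3,1), heading east
t=1 strafe(left, 2) ⇒ at (3,3), heading east
t=2 back(1) ⇒ at (2,3), heading east
no rival 2-sequence matches.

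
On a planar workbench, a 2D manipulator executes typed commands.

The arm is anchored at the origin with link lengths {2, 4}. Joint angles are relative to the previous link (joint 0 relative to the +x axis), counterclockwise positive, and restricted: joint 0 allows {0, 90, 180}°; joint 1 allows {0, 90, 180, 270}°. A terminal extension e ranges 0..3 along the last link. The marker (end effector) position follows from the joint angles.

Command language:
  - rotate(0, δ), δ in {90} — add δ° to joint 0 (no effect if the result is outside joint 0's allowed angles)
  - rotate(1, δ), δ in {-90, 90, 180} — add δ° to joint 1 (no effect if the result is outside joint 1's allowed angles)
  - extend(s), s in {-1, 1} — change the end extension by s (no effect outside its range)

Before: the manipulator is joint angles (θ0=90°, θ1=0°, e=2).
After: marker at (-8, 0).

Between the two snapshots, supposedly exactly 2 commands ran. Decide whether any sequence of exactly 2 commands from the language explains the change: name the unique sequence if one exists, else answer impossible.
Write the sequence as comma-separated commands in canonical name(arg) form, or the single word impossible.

rotate(0, 90), rotate(0, 90)

t0: joint angles (θ0=90°, θ1=0°, e=2)
t=1 rotate(0, 90) ⇒ joint angles (θ0=180°, θ1=0°, e=2)
t=2 rotate(0, 90) ⇒ joint angles (θ0=180°, θ1=0°, e=2)
all 36 alternatives checked — unique.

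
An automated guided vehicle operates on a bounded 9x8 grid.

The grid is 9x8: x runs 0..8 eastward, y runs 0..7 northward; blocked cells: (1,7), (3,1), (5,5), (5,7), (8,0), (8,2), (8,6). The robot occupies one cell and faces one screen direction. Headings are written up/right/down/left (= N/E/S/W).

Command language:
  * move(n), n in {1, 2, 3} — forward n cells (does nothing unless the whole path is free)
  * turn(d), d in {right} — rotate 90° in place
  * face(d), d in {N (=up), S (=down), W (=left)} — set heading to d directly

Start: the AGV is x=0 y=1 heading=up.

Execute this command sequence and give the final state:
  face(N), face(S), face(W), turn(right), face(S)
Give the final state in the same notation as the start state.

begin: x=0 y=1 heading=up
t=1 face(N) ⇒ x=0 y=1 heading=up
t=2 face(S) ⇒ x=0 y=1 heading=down
t=3 face(W) ⇒ x=0 y=1 heading=left
t=4 turn(right) ⇒ x=0 y=1 heading=up
t=5 face(S) ⇒ x=0 y=1 heading=down

x=0 y=1 heading=down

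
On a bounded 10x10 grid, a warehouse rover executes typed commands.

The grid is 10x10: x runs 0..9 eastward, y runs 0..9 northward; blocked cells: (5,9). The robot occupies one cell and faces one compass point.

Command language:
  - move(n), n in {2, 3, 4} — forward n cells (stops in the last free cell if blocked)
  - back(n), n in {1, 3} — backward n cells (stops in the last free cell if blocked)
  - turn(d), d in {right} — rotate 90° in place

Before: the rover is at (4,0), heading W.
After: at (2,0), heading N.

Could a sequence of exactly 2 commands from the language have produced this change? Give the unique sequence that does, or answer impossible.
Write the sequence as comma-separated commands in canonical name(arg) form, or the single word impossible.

move(2), turn(right)

key: cell and facing (now N) both changed — the 2 commands mix motion and turning
start: at (4,0), heading W
1. move(2) → at (2,0), heading W
2. turn(right) → at (2,0), heading N
uniquely the one of 36 2-step routes that fits.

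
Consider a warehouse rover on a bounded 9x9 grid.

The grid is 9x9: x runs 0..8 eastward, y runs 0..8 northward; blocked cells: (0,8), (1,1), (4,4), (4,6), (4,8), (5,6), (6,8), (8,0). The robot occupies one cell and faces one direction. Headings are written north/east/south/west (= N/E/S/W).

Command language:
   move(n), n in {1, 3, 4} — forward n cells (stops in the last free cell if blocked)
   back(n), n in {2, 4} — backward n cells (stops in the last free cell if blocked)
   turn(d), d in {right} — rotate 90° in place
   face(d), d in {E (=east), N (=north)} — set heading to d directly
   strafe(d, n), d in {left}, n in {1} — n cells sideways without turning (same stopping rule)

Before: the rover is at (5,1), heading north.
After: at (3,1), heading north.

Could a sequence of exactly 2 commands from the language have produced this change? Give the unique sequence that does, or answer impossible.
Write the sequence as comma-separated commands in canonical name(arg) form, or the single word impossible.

strafe(left, 1), strafe(left, 1)

key: heading stays N — no command in the sequence turns
t0: at (5,1), heading north
1. strafe(left, 1) → at (4,1), heading north
2. strafe(left, 1) → at (3,1), heading north
no rival 2-sequence matches.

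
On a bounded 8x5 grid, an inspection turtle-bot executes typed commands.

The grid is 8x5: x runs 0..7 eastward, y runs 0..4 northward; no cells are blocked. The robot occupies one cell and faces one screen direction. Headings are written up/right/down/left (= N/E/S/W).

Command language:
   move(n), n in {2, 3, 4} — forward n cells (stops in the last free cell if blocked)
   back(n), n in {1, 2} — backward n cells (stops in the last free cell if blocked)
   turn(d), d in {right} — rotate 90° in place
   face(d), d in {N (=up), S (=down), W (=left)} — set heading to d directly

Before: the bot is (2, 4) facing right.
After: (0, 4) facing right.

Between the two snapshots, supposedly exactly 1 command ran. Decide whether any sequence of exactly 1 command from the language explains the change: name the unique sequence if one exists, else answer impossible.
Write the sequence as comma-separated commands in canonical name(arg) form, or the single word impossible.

back(2)

key: heading stays E — the single command does not turn
initial: (2, 4) facing right
[1] after back(2): (0, 4) facing right
all 9 alternatives checked — unique.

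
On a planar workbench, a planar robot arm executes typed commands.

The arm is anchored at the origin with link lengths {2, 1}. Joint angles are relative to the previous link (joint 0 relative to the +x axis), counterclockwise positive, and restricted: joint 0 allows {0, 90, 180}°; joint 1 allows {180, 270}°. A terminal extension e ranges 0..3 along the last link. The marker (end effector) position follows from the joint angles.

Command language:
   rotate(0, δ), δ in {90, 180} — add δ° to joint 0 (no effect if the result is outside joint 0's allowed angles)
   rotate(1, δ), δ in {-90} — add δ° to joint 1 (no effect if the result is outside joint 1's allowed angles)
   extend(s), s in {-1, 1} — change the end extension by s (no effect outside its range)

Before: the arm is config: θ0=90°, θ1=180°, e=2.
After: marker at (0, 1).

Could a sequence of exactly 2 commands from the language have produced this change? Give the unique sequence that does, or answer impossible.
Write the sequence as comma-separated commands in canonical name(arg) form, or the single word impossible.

extend(-1), extend(-1)

initial: config: θ0=90°, θ1=180°, e=2
step 1 (extend(-1)): config: θ0=90°, θ1=180°, e=1
step 2 (extend(-1)): config: θ0=90°, θ1=180°, e=0
no rival 2-sequence matches.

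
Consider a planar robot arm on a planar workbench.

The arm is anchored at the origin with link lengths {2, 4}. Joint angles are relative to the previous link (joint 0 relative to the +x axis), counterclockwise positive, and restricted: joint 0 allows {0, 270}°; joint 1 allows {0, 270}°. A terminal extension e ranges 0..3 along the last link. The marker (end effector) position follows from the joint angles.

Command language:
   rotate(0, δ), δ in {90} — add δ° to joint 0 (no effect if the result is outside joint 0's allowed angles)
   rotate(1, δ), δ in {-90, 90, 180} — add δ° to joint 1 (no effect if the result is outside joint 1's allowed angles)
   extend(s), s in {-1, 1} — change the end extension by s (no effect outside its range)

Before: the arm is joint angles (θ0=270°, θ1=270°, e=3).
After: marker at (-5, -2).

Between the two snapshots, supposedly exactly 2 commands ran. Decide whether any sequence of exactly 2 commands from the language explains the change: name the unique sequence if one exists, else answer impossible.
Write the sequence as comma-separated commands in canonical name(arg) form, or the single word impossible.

extend(-1), extend(-1)

from: joint angles (θ0=270°, θ1=270°, e=3)
t=1 extend(-1) ⇒ joint angles (θ0=270°, θ1=270°, e=2)
t=2 extend(-1) ⇒ joint angles (θ0=270°, θ1=270°, e=1)
uniquely the one of 36 2-step routes that fits.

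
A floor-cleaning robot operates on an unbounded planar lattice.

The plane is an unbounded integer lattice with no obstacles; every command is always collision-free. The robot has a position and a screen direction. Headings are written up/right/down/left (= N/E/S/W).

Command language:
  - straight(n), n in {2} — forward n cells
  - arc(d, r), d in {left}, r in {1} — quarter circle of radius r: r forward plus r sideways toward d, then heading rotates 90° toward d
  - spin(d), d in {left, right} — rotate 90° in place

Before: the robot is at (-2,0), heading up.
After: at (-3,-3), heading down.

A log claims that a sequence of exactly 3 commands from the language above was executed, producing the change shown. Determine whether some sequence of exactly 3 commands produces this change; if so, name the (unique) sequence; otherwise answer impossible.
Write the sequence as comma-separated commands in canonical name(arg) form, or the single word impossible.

spin(left), arc(left, 1), straight(2)

key: running straight(2) before spin(left) would end elsewhere — order is forced
from: at (-2,0), heading up
1. spin(left) → at (-2,0), heading left
2. arc(left, 1) → at (-3,-1), heading down
3. straight(2) → at (-3,-3), heading down
uniquely the one of 64 3-step routes that fits.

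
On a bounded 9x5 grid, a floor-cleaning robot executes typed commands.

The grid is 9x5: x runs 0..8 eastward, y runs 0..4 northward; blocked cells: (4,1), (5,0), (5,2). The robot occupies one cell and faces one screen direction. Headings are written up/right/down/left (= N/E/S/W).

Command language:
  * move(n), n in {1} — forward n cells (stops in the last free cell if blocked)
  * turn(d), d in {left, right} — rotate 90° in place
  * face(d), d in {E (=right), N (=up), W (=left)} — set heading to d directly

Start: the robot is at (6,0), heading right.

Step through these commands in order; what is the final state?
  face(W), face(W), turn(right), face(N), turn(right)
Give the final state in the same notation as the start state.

at (6,0), heading right

t0: at (6,0), heading right
1. face(W) → at (6,0), heading left
2. face(W) → at (6,0), heading left
3. turn(right) → at (6,0), heading up
4. face(N) → at (6,0), heading up
5. turn(right) → at (6,0), heading right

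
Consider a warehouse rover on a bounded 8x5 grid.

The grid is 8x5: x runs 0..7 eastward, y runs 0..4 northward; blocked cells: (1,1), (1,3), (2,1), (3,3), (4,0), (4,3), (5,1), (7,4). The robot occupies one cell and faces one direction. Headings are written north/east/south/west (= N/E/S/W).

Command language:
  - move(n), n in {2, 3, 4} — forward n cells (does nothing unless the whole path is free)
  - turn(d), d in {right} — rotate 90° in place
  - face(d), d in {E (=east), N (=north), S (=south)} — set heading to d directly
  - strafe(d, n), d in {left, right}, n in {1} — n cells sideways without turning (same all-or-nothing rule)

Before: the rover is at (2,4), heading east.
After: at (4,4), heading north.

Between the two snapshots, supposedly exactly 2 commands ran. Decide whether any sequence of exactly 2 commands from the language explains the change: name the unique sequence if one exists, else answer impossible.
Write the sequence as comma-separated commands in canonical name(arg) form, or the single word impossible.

move(2), face(N)

key: order matters: swapping move(2) and face(N) lands elsewhere
initial: at (2,4), heading east
[1] after move(2): at (4,4), heading east
[2] after face(N): at (4,4), heading north
uniquely the one of 81 2-step routes that fits.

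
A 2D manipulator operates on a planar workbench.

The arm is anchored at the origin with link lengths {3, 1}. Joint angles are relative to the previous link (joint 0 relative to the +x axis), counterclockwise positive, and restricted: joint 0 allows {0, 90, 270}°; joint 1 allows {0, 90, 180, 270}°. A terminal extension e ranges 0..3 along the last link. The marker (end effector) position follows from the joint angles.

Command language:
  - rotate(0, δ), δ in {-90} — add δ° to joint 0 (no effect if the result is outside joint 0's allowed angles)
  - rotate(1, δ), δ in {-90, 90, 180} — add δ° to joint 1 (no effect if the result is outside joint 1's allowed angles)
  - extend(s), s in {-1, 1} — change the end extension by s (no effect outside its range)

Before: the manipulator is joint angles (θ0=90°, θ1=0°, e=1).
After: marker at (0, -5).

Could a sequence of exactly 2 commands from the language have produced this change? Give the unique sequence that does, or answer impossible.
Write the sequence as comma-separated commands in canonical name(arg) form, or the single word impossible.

t0: joint angles (θ0=90°, θ1=0°, e=1)
1. rotate(0, -90) → joint angles (θ0=0°, θ1=0°, e=1)
2. rotate(0, -90) → joint angles (θ0=270°, θ1=0°, e=1)
no rival 2-sequence matches.

rotate(0, -90), rotate(0, -90)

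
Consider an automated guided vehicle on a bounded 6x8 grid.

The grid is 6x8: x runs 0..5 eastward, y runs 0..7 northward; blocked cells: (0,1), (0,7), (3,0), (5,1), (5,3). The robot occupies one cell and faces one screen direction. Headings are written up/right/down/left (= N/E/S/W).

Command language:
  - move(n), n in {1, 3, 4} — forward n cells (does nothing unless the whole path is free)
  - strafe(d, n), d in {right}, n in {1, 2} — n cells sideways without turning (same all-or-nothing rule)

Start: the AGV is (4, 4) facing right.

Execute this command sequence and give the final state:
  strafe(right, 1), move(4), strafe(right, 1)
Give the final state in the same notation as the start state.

from: (4, 4) facing right
t=1 strafe(right, 1) ⇒ (4, 3) facing right
t=2 move(4) ⇒ (4, 3) facing right
t=3 strafe(right, 1) ⇒ (4, 2) facing right

(4, 2) facing right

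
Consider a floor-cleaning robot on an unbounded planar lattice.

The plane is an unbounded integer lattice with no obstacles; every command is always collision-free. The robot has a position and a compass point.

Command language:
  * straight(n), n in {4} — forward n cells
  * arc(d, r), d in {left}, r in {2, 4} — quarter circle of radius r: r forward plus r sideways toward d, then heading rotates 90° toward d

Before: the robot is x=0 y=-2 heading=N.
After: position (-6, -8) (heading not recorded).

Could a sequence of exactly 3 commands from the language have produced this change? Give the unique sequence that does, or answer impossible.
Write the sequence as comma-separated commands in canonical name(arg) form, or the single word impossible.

arc(left, 2), arc(left, 4), straight(4)

key: order matters: swapping arc(left, 2) and straight(4) lands elsewhere
initial: x=0 y=-2 heading=N
t=1 arc(left, 2) ⇒ x=-2 y=0 heading=W
t=2 arc(left, 4) ⇒ x=-6 y=-4 heading=S
t=3 straight(4) ⇒ x=-6 y=-8 heading=S
all 27 alternatives checked — unique.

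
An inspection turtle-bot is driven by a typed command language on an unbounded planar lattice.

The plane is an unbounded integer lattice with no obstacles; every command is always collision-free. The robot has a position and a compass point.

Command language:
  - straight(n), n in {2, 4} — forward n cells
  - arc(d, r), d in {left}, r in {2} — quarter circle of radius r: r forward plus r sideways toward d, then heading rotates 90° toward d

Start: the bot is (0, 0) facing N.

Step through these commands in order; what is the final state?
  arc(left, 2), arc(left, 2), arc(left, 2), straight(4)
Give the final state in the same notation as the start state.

start: (0, 0) facing N
1. arc(left, 2) → (-2, 2) facing W
2. arc(left, 2) → (-4, 0) facing S
3. arc(left, 2) → (-2, -2) facing E
4. straight(4) → (2, -2) facing E

(2, -2) facing E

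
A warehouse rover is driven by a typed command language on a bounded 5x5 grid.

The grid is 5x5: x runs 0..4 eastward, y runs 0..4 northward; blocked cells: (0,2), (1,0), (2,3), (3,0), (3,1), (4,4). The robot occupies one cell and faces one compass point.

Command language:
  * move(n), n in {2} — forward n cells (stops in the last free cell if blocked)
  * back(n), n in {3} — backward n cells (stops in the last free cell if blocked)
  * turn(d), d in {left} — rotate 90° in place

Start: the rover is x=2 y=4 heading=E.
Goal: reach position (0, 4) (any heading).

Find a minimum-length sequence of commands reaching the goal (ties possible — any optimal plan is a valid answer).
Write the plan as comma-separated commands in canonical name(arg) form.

begin: x=2 y=4 heading=E
step 1 (back(3)): x=0 y=4 heading=E
nothing shorter than 1 reaches the goal.

back(3)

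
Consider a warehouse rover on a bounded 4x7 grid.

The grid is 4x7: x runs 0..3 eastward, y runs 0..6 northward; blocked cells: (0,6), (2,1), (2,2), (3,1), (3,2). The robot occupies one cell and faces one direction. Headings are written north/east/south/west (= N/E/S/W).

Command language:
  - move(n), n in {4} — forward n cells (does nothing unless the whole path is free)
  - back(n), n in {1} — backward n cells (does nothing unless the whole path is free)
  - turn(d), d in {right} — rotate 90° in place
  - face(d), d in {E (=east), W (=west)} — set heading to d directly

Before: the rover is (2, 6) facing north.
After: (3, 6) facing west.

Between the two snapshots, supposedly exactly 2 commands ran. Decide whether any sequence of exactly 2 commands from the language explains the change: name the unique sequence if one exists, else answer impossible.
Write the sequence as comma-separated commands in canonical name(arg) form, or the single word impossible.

key: running back(1) before face(W) would end elsewhere — order is forced
t0: (2, 6) facing north
t=1 face(W) ⇒ (2, 6) facing west
t=2 back(1) ⇒ (3, 6) facing west
no rival 2-sequence matches.

face(W), back(1)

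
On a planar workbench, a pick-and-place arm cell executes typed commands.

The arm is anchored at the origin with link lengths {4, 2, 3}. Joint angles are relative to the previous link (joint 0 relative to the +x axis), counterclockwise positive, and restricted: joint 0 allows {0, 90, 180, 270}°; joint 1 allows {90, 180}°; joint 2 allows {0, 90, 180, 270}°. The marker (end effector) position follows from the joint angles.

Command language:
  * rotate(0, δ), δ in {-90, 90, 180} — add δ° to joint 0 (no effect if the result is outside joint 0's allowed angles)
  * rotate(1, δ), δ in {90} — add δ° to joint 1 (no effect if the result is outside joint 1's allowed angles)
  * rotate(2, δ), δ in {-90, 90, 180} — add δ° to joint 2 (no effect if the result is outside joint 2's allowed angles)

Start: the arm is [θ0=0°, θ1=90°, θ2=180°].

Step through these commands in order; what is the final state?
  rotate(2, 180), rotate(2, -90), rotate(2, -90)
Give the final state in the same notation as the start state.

[θ0=0°, θ1=90°, θ2=180°]

from: [θ0=0°, θ1=90°, θ2=180°]
t=1 rotate(2, 180) ⇒ [θ0=0°, θ1=90°, θ2=0°]
t=2 rotate(2, -90) ⇒ [θ0=0°, θ1=90°, θ2=270°]
t=3 rotate(2, -90) ⇒ [θ0=0°, θ1=90°, θ2=180°]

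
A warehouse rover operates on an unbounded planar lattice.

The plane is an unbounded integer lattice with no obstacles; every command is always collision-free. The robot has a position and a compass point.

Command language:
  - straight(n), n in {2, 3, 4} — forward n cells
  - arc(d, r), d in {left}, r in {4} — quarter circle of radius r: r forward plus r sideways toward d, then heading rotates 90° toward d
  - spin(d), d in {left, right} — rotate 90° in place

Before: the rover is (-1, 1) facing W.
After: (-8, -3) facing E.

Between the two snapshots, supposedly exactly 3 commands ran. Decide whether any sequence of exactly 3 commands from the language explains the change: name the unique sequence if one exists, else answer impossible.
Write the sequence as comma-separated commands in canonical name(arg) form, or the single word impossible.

straight(3), arc(left, 4), spin(left)

key: running spin(left) before straight(3) would end elsewhere — order is forced
initial: (-1, 1) facing W
1. straight(3) → (-4, 1) facing W
2. arc(left, 4) → (-8, -3) facing S
3. spin(left) → (-8, -3) facing E
all 216 alternatives checked — unique.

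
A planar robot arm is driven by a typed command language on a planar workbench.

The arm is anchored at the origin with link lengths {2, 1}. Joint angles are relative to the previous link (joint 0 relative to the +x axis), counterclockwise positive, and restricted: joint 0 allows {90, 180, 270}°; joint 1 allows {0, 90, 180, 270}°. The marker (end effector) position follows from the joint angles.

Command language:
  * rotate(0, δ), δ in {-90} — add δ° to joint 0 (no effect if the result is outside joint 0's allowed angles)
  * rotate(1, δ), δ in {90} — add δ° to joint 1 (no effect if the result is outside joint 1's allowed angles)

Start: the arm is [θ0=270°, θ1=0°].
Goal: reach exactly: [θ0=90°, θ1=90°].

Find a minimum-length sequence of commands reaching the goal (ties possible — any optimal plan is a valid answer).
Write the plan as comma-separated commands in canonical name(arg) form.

start: [θ0=270°, θ1=0°]
1. rotate(1, 90) → [θ0=270°, θ1=90°]
2. rotate(0, -90) → [θ0=180°, θ1=90°]
3. rotate(0, -90) → [θ0=90°, θ1=90°]
nothing shorter than 3 reaches the goal.

rotate(1, 90), rotate(0, -90), rotate(0, -90)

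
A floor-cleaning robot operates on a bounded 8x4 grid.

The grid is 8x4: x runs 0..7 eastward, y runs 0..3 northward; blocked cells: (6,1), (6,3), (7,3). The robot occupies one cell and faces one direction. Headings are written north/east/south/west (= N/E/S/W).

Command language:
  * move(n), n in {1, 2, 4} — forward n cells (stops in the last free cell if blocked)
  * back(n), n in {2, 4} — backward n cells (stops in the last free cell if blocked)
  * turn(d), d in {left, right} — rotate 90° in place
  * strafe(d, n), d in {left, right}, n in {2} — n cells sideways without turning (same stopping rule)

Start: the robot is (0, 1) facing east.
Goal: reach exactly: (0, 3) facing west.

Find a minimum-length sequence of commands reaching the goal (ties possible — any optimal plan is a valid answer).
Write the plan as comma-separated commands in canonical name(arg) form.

t0: (0, 1) facing east
1. turn(right) → (0, 1) facing south
2. back(4) → (0, 3) facing south
3. turn(right) → (0, 3) facing west
nothing shorter than 3 reaches the goal.

turn(right), back(4), turn(right)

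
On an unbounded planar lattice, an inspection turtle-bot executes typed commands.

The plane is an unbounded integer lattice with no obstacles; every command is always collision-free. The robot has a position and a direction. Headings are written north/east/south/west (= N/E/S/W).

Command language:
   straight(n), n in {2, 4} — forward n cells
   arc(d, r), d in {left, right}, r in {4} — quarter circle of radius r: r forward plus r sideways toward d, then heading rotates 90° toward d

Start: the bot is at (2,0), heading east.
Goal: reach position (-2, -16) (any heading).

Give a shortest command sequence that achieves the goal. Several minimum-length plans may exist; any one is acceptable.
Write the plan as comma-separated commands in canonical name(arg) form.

initial: at (2,0), heading east
step 1 (arc(right, 4)): at (6,-4), heading south
step 2 (straight(4)): at (6,-8), heading south
step 3 (arc(right, 4)): at (2,-12), heading west
step 4 (arc(left, 4)): at (-2,-16), heading south
minimal: 4 command(s), checked below 4.

arc(right, 4), straight(4), arc(right, 4), arc(left, 4)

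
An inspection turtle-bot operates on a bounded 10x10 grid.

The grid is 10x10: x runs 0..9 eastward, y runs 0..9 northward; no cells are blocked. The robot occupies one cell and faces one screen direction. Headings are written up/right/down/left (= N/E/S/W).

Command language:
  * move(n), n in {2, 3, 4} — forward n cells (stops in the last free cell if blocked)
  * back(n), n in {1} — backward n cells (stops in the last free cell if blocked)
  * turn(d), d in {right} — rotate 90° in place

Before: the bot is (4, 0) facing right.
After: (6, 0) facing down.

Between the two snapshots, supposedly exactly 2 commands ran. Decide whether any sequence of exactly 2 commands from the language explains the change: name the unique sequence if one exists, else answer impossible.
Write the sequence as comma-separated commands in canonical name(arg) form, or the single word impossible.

move(2), turn(right)

key: running turn(right) before move(2) would end elsewhere — order is forced
initial: (4, 0) facing right
1. move(2) → (6, 0) facing right
2. turn(right) → (6, 0) facing down
uniquely the one of 25 2-step routes that fits.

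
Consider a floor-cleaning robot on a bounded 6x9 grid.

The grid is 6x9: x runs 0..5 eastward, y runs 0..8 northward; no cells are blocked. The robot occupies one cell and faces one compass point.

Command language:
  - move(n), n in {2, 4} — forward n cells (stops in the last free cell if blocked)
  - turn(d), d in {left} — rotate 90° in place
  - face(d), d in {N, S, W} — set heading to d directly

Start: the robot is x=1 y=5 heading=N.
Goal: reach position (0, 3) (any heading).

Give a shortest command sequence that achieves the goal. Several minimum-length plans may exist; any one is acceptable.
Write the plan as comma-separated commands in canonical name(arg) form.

start: x=1 y=5 heading=N
[1] after face(S): x=1 y=5 heading=S
[2] after move(2): x=1 y=3 heading=S
[3] after face(W): x=1 y=3 heading=W
[4] after move(2): x=0 y=3 heading=W
no 3-step plan works, so 4 is optimal.

face(S), move(2), face(W), move(2)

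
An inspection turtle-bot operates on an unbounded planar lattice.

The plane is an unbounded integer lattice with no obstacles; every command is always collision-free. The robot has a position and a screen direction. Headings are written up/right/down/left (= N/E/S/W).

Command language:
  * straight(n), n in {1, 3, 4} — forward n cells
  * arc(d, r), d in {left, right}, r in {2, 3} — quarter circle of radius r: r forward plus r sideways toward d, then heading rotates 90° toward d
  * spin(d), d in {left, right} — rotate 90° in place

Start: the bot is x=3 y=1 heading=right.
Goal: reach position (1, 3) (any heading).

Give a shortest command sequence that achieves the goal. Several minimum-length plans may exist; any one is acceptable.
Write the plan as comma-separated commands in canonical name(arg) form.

spin(left), arc(left, 2)

start: x=3 y=1 heading=right
step 1 (spin(left)): x=3 y=1 heading=up
step 2 (arc(left, 2)): x=1 y=3 heading=left
no 1-step plan works, so 2 is optimal.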